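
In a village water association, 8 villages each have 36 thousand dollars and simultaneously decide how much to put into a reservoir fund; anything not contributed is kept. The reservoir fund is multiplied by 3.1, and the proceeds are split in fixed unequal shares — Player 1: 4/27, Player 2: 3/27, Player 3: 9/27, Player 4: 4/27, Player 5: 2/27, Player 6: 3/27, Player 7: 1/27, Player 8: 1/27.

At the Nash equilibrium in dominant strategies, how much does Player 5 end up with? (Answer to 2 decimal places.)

Player j's private return per contributed unit is 3.1 × (j's share). Contributing is weakly dominant for j when that share is at least 1/3.1 = 0.3226, and contributing 0 is dominant otherwise.
Player 3 alone (share 9/27) is above the threshold, contributing 36; the remaining 7 contribute 0. Total contributed: 36.
Player 5 keeps 36 and receives 3.1 × 36 × 2/27 = 8.27 from the reservoir fund, for a payoff of 44.27.

44.27 thousand dollars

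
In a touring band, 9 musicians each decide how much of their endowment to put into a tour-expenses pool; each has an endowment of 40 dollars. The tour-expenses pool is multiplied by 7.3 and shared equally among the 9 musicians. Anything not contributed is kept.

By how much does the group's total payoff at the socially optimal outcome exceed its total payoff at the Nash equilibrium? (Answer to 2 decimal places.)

Each contributed unit returns 7.3/9 = 0.8111 to its contributor — below 1 — so contributing 0 is dominant for every player. At the Nash equilibrium everyone keeps their 40, and the group total is 9 × 40 = 360.
Each contributed unit returns 7.300 to the group as a whole (0.8111 to each of 9 players), which exceeds 1, so the social optimum is full contribution: group total = 7.300 × 360 = 2628.00.
Efficiency loss = 2628.00 − 360 = 2268.00.

2268.00 dollars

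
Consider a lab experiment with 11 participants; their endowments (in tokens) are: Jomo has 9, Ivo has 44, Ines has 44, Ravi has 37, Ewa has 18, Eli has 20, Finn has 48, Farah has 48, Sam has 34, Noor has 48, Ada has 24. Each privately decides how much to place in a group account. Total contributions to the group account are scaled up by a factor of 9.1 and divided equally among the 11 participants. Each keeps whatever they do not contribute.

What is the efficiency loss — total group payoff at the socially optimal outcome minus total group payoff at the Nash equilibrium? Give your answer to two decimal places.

The private return per contributed unit is 9.1/11 = 0.8273 < 1 for every player regardless of endowment, so the Nash equilibrium is zero contribution and the group total is Σ E_j = 9 + 44 + 44 + 37 + 18 + 20 + 48 + 48 + 34 + 48 + 24 = 374.
Each contributed unit returns 9.100 to the group, so the social optimum is full contribution by everyone: group total = 9.100 × 374 = 3403.40.
Efficiency loss = (9.100 − 1) × 374 = 3029.40.

3029.40 tokens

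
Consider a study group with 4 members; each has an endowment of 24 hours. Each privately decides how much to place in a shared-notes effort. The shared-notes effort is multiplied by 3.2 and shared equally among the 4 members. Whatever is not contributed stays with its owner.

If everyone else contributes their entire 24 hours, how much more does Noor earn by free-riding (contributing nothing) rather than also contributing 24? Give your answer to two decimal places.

Switching from a contribution of 24 to 0 lets Noor keep an extra 24 hours, but lowers the shared-notes effort by 24, which costs Noor their own share of that drop: 3.2/4 × 24 = 19.20.
Net gain = 24 − 19.20 = 4.80. The private return per contributed unit (0.8000) is below 1, so free-riding is indeed the best response regardless of what the others do.

4.80 hours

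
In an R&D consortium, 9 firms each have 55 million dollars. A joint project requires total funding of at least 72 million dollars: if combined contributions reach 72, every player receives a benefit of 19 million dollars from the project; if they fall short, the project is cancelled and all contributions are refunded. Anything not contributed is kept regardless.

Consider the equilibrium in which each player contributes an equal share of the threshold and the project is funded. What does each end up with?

66 million dollars

Equal share of the threshold: 72/9 = 8.
At this profile no one gains by cutting their contribution: any cut drops the total below 72, the project is cancelled, contributions are refunded, and the deviator ends with 55, which is less than 55 − 8 + 19 = 66. Contributing more than 8 just wastes the excess. So contributing exactly 8 is a best response.
Each player's payoff: 55 − 8 + 19 = 66.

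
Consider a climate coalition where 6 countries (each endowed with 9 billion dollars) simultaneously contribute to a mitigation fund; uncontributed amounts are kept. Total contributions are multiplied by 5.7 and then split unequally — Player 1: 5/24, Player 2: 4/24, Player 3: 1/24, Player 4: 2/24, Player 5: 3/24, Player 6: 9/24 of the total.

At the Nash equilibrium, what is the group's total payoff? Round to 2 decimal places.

Each unit j contributes comes back to j as 5.7 × (j's share), so j prefers to contribute only if that share exceeds 1/5.7 = 0.1754; otherwise keeping the unit dominates.
Player 1 and Player 6 clear that bar, contributing 9 each; the remaining 4 contribute 0. Total contributed: 18.
The mitigation fund pays out 5.7 × 18 = 102.60 in total (split across the unequal shares, but the aggregate is all that matters for the group sum).
The 4 free-riders keep 9 each, adding 36. Group total = 36 + 102.60 = 138.60.

138.60 billion dollars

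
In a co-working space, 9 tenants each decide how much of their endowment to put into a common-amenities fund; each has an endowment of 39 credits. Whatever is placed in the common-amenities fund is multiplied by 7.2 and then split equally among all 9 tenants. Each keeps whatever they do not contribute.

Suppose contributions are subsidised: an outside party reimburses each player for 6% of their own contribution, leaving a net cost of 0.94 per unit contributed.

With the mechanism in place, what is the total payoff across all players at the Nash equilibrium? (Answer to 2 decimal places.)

The effective private return is (7.2/9) / 0.94 = 0.8511, which is still under 1, so the mechanism doesn't change anyone's dominant strategy: zero contribution.
Everyone keeps their endowment and the group total is 9 × 39 = 351.

351.00 credits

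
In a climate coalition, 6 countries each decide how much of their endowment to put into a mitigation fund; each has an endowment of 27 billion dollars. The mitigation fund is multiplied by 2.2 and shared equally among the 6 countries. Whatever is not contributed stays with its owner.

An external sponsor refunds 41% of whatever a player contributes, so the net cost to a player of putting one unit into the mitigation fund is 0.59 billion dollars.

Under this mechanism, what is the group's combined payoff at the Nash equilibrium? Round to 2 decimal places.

Even with the mechanism, each unit contributed returns only (2.2/6) / 0.59 = 0.6215 per unit of net cost, so contributing nothing is still dominant.
At the Nash equilibrium no one contributes; group total payoff = 6 × 27 = 162.

162.00 billion dollars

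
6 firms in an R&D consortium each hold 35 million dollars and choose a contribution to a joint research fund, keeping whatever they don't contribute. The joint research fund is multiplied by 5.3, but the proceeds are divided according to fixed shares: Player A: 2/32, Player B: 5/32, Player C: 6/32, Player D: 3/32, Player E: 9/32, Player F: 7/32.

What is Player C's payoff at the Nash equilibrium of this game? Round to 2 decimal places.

104.56 million dollars

For player j, contributing a unit is worthwhile iff 5.3 × (j's share) ≥ 1, i.e. iff j's share is at least 0.1887.
Player E and Player F clear that bar, contributing 35 each; the remaining 4 contribute 0. Total contributed: 70.
Player C keeps 35 and receives 5.3 × 70 × 6/32 = 69.56 from the joint research fund, for a payoff of 104.56.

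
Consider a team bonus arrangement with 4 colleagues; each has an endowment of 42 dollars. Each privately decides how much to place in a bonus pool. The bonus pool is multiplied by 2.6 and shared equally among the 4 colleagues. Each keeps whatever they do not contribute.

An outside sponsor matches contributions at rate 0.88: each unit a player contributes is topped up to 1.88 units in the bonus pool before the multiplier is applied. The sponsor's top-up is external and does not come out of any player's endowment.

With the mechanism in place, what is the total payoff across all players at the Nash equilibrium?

Under the mechanism each unit contributed yields 2.6 × 1.88 / 4 = 1.2220 back to its contributor per unit of net cost, which exceeds 1, making full contribution the dominant choice for everyone.
So the Nash equilibrium is full contribution by all 4; the group earns 2.6 × 1.88 × 168 = 821.18.

821.18 dollars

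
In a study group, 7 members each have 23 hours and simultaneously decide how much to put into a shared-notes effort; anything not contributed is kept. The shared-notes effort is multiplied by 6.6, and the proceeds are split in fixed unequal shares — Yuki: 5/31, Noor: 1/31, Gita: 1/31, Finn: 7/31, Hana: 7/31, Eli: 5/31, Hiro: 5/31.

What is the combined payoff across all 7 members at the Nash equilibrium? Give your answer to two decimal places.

805.00 hours

Player j's private return per contributed unit is 6.6 × (j's share). Contributing is weakly dominant for j when that share is at least 1/6.6 = 0.1515, and contributing 0 is dominant otherwise.
The shares above 0.1515 belong to Yuki, Finn, Hana, Eli and Hiro, contributing 23 each; the remaining 2 contribute 0. Total contributed: 115.
The shared-notes effort pays out 6.6 × 115 = 759.00 in total (split across the unequal shares, but the aggregate is all that matters for the group sum).
The 2 free-riders keep 23 each, adding 46. Group total = 46 + 759.00 = 805.00.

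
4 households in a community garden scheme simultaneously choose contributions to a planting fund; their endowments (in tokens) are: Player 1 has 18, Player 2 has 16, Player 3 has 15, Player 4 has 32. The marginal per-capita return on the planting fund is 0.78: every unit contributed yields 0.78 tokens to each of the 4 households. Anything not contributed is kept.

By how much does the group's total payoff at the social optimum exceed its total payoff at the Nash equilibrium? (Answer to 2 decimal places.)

171.72 tokens

The private return per contributed unit is 0.78 < 1 for everyone, so the Nash equilibrium is zero contribution and the group total is Σ E_j = 18 + 16 + 15 + 32 = 81.
Each contributed unit returns 3.120 to the group, so the social optimum is full contribution by everyone: group total = 3.120 × 81 = 252.72.
Efficiency loss = (3.120 − 1) × 81 = 171.72.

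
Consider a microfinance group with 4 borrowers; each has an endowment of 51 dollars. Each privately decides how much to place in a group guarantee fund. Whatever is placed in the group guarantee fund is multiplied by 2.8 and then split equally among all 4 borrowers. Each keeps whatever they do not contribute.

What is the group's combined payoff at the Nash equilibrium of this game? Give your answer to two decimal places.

Each contributed unit returns 2.8/4 = 0.7000 to its contributor — below 1 — so contributing 0 is dominant for every player. At the Nash equilibrium everyone keeps their 51, and the group total is 4 × 51 = 204.

204.00 dollars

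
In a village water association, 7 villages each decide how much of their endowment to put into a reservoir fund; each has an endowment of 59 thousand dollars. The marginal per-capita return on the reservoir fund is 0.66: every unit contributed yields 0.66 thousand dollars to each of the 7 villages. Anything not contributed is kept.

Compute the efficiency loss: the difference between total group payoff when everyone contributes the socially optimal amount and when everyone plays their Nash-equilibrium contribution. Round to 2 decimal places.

1495.06 thousand dollars

The private return per contributed unit is 0.66 < 1, so contributing 0 is dominant for every player. At the Nash equilibrium everyone keeps their 59, and the group total is 7 × 59 = 413.
Each contributed unit returns 4.620 to the group as a whole (0.66 to each of 7 players), which exceeds 1, so the social optimum is full contribution: group total = 4.620 × 413 = 1908.06.
Efficiency loss = 1908.06 − 413 = 1495.06.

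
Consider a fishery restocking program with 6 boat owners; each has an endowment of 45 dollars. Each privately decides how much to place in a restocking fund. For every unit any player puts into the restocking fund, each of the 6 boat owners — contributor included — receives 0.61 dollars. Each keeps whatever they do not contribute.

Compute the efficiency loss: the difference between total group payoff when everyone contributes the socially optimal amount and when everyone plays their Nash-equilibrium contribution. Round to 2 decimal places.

The private return per contributed unit is 0.61 < 1, so contributing 0 is dominant for every player. At the Nash equilibrium everyone keeps their 45, and the group total is 6 × 45 = 270.
Each contributed unit returns 3.660 to the group as a whole (0.61 to each of 6 players), which exceeds 1, so the social optimum is full contribution: group total = 3.660 × 270 = 988.20.
Efficiency loss = 988.20 − 270 = 718.20.

718.20 dollars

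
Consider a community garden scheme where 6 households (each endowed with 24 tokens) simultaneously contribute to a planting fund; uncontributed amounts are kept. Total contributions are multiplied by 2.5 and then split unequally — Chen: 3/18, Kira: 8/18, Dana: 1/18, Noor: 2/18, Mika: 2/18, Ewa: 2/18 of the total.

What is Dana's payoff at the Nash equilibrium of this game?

27.33 tokens

Each unit j contributes comes back to j as 2.5 × (j's share), so j prefers to contribute only if that share exceeds 1/2.5 = 0.4000; otherwise keeping the unit dominates.
Kira alone (share 8/18) is above the threshold, contributing 24; the remaining 5 contribute 0. Total contributed: 24.
Dana keeps 24 and receives 2.5 × 24 × 1/18 = 3.33 from the planting fund, for a payoff of 27.33.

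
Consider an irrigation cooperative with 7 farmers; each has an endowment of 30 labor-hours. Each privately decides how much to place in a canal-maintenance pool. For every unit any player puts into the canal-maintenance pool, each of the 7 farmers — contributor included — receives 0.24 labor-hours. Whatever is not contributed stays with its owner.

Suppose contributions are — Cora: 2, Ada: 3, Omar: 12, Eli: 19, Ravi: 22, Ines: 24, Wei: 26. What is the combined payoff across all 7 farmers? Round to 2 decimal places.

Total contributed: 2 + 3 + 12 + 19 + 22 + 24 + 26 = 108; total kept: 7 × 30 − 108 = 102.
The canal-maintenance pool pays out 0.24 × 7 × 108 = 181.44 in aggregate.
Group total = 102 + 181.44 = 283.44.

283.44 labor-hours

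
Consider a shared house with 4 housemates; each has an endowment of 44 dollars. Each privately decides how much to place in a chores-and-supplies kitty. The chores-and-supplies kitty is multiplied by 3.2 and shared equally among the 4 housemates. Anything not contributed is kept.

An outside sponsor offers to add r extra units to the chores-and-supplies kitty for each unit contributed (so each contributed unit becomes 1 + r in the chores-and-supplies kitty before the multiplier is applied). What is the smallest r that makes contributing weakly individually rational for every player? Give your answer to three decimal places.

With matching at rate r, one contributed unit becomes (1 + r) in the chores-and-supplies kitty and returns 3.2 × (1 + r) / 4 to the contributor.
Setting this equal to 1: 1 + r = 4/3.2 = 1.2500.
So the minimum matching rate is r = 1.2500 − 1 = 0.250.

0.250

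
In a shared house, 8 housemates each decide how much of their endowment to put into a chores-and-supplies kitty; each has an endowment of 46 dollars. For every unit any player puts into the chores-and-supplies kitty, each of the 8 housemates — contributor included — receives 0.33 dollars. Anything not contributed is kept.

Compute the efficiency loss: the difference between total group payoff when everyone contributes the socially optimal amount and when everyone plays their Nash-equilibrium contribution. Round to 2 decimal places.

603.52 dollars

The private return per contributed unit is 0.33 < 1, so contributing 0 is dominant for every player. At the Nash equilibrium everyone keeps their 46, and the group total is 8 × 46 = 368.
Each contributed unit returns 2.640 to the group as a whole (0.33 to each of 8 players), which exceeds 1, so the social optimum is full contribution: group total = 2.640 × 368 = 971.52.
Efficiency loss = 971.52 − 368 = 603.52.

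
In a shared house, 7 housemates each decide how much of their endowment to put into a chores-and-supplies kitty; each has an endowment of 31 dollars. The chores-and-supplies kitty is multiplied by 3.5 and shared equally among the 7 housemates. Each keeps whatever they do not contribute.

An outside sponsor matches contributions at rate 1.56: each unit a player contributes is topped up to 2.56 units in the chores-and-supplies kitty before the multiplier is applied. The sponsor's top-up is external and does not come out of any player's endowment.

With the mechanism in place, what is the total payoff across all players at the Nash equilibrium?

1944.32 dollars

The effective private return per unit is now 3.5 × 2.56 / 7 = 1.2800 > 1, so every player's dominant strategy flips to full contribution.
So the Nash equilibrium is full contribution by all 7; the group earns 3.5 × 2.56 × 217 = 1944.32.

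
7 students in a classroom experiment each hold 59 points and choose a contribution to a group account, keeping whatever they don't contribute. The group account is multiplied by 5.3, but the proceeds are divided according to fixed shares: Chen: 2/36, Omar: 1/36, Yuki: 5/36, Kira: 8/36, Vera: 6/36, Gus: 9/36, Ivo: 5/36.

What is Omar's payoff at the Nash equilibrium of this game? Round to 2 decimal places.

76.37 points

Player j's private return per contributed unit is 5.3 × (j's share). Contributing is weakly dominant for j when that share is at least 1/5.3 = 0.1887, and contributing 0 is dominant otherwise.
The shares above 0.1887 belong to Kira and Gus, contributing 59 each; the remaining 5 contribute 0. Total contributed: 118.
Omar keeps 59 and receives 5.3 × 118 × 1/36 = 17.37 from the group account, for a payoff of 76.37.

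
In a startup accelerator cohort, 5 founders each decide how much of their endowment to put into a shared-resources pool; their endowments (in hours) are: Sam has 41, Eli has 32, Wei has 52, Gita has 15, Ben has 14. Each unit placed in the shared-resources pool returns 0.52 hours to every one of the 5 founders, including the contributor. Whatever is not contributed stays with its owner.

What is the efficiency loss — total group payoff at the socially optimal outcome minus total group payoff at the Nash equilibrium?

The private return per contributed unit is 0.52 < 1 for everyone, so the Nash equilibrium is zero contribution and the group total is Σ E_j = 41 + 32 + 52 + 15 + 14 = 154.
Each contributed unit returns 2.600 to the group, so the social optimum is full contribution by everyone: group total = 2.600 × 154 = 400.40.
Efficiency loss = (2.600 − 1) × 154 = 246.40.

246.40 hours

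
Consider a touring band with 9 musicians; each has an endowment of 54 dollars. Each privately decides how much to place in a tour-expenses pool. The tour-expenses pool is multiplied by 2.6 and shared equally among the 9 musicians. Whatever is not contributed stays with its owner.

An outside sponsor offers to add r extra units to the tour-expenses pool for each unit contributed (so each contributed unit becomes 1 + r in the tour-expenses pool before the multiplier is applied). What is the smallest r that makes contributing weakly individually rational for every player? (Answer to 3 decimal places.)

With matching at rate r, one contributed unit becomes (1 + r) in the tour-expenses pool and returns 2.6 × (1 + r) / 9 to the contributor.
Setting this equal to 1: 1 + r = 9/2.6 = 3.4615.
So the minimum matching rate is r = 3.4615 − 1 = 2.462.

2.462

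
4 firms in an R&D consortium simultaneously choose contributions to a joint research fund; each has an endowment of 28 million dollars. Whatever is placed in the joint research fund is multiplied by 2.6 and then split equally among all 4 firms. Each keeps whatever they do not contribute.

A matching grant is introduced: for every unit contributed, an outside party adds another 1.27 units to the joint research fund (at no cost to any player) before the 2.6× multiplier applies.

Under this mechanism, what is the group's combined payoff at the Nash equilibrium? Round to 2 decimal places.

The effective private return per unit is now 2.6 × 2.27 / 4 = 1.4755 > 1, so every player's dominant strategy flips to full contribution.
At the Nash equilibrium everyone contributes 28. Group total payoff = 2.6 × 2.27 × 112 = 661.02.

661.02 million dollars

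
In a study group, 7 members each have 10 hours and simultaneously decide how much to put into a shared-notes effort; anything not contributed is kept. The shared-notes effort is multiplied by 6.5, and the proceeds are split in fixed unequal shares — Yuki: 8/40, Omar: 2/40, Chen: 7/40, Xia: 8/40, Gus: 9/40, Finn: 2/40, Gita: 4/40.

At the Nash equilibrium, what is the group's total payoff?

Player j's private return per contributed unit is 6.5 × (j's share). Contributing is weakly dominant for j when that share is at least 1/6.5 = 0.1538, and contributing 0 is dominant otherwise.
The shares above 0.1538 belong to Yuki, Chen, Xia and Gus, contributing 10 each; the remaining 3 contribute 0. Total contributed: 40.
The shared-notes effort pays out 6.5 × 40 = 260.00 in total (split across the unequal shares, but the aggregate is all that matters for the group sum).
The 3 free-riders keep 10 each, adding 30. Group total = 30 + 260.00 = 290.00.

290.00 hours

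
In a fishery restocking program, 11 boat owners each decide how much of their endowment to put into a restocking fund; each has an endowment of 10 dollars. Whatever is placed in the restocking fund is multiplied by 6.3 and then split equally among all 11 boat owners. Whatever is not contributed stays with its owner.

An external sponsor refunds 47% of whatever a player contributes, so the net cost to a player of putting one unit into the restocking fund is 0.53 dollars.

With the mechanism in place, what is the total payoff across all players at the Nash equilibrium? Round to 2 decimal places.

744.70 dollars

The effective private return per unit is now (6.3/11) / 0.53 = 1.0806 > 1, so every player's dominant strategy flips to full contribution.
So the Nash equilibrium is full contribution by all 11; the group earns 11 × (10 × 0.47 + 6.3 × 10) = 744.70.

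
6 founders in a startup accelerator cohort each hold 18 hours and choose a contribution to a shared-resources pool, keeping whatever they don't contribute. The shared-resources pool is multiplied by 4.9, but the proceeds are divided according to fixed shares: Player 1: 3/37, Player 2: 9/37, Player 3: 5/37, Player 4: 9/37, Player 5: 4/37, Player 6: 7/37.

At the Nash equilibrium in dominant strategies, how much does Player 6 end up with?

51.37 hours

For player j, contributing a unit is worthwhile iff 4.9 × (j's share) ≥ 1, i.e. iff j's share is at least 0.2041.
Player 2 and Player 4 are above the threshold, contributing 18 each; the remaining 4 contribute 0. Total contributed: 36.
Player 6 keeps 18 and receives 4.9 × 36 × 7/37 = 33.37 from the shared-resources pool, for a payoff of 51.37.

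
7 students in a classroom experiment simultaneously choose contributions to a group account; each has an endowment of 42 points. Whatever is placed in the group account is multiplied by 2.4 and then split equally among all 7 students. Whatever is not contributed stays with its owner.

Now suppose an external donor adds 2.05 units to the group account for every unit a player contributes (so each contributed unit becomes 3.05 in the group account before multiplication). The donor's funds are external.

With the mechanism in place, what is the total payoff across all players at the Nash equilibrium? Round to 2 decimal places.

The effective private return per unit is now 2.4 × 3.05 / 7 = 1.0457 > 1, so every player's dominant strategy flips to full contribution.
So the Nash equilibrium is full contribution by all 7; the group earns 2.4 × 3.05 × 294 = 2152.08.

2152.08 points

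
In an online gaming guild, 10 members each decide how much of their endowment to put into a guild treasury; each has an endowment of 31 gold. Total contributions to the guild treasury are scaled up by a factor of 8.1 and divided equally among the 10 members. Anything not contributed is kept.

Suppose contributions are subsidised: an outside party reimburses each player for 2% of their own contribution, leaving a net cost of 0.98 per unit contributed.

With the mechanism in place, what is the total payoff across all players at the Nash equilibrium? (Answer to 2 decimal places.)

310.00 gold

With the mechanism, a contributed unit returns (8.1/10) / 0.98 = 0.8265 per unit of net cost — still below 1 — so contributing 0 remains dominant for every player.
At the Nash equilibrium no one contributes; group total payoff = 10 × 31 = 310.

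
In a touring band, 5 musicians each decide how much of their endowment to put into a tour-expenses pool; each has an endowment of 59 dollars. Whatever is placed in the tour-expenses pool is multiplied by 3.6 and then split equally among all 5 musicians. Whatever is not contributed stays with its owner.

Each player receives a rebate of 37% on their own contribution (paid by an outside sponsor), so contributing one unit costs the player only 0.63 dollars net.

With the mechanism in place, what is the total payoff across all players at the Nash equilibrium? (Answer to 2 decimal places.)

1171.15 dollars

The effective private return per unit is now (3.6/5) / 0.63 = 1.1429 > 1, so every player's dominant strategy flips to full contribution.
At the Nash equilibrium everyone contributes 59. Group total payoff = 5 × (59 × 0.37 + 3.6 × 59) = 1171.15.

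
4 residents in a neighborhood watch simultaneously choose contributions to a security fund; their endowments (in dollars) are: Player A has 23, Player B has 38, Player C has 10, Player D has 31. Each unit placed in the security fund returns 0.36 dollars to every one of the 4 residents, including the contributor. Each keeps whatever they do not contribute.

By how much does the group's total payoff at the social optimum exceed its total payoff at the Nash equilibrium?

44.88 dollars

The private return per contributed unit is 0.36 < 1 for everyone, so the Nash equilibrium is zero contribution and the group total is Σ E_j = 23 + 38 + 10 + 31 = 102.
Each contributed unit returns 1.440 to the group, so the social optimum is full contribution by everyone: group total = 1.440 × 102 = 146.88.
Efficiency loss = (1.440 − 1) × 102 = 44.88.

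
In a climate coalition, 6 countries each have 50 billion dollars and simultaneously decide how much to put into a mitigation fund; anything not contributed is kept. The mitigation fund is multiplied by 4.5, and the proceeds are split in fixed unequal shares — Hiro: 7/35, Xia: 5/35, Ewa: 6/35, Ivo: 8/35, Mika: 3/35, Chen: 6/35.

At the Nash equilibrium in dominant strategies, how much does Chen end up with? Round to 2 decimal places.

Each unit j contributes comes back to j as 4.5 × (j's share), so j prefers to contribute only if that share exceeds 1/4.5 = 0.2222; otherwise keeping the unit dominates.
Ivo alone (share 8/35) is above the threshold, contributing 50; the remaining 5 contribute 0. Total contributed: 50.
Chen keeps 50 and receives 4.5 × 50 × 6/35 = 38.57 from the mitigation fund, for a payoff of 88.57.

88.57 billion dollars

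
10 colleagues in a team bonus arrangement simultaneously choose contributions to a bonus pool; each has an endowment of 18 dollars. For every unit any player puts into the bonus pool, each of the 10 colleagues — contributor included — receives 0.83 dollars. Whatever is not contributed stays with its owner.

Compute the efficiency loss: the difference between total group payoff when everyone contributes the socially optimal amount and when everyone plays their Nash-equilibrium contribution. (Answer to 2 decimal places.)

The private return per contributed unit is 0.83 < 1, so contributing 0 is dominant for every player. At the Nash equilibrium everyone keeps their 18, and the group total is 10 × 18 = 180.
Each contributed unit returns 8.300 to the group as a whole (0.83 to each of 10 players), which exceeds 1, so the social optimum is full contribution: group total = 8.300 × 180 = 1494.00.
Efficiency loss = 1494.00 − 180 = 1314.00.

1314.00 dollars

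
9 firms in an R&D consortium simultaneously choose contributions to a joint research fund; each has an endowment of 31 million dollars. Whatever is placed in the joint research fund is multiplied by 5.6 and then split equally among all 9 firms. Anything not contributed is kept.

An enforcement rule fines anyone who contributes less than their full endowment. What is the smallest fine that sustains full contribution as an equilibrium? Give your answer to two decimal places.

11.71 million dollars

Given the others contribute fully, the best deviation is to contribute 0 (any partial contribution still incurs the fine and gives up units whose private return 0.6222 is below 1).
Deviating from 31 to 0 saves 31 million dollars but forfeits the deviator's share of the drop in the joint research fund: 5.6/9 × 31 = 19.29.
So the deviation gain is 31 − 19.29 = 11.71, and the fine must be at least 11.71 million dollars to wipe it out.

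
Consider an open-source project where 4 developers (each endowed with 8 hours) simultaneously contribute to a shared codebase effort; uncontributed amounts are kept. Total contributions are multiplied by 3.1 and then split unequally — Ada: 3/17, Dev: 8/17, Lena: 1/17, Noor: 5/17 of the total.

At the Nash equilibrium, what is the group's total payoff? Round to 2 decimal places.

A player with share s gets back 3.1·s per unit contributed, so full contribution is dominant for anyone with s > 1/3.1 = 0.3226 and zero contribution is dominant for anyone below.
Only Dev (8/17) clears that bar, contributing 8; the remaining 3 contribute 0. Total contributed: 8.
The shared codebase effort pays out 3.1 × 8 = 24.80 in total (split across the unequal shares, but the aggregate is all that matters for the group sum).
The 3 free-riders keep 8 each, adding 24. Group total = 24 + 24.80 = 48.80.

48.80 hours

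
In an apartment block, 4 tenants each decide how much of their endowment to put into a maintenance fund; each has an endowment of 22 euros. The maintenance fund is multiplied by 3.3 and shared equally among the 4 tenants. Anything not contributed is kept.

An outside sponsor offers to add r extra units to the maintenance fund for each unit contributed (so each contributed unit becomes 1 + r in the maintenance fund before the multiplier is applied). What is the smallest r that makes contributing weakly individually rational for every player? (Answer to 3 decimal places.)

With matching at rate r, one contributed unit becomes (1 + r) in the maintenance fund and returns 3.3 × (1 + r) / 4 to the contributor.
Setting this equal to 1: 1 + r = 4/3.3 = 1.2121.
So the minimum matching rate is r = 1.2121 − 1 = 0.212.

0.212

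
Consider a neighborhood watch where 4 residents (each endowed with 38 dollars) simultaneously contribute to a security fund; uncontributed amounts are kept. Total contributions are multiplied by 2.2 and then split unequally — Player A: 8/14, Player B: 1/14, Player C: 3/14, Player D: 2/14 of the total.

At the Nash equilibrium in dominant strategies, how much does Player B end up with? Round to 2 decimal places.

Player j's private return per contributed unit is 2.2 × (j's share). Contributing is weakly dominant for j when that share is at least 1/2.2 = 0.4545, and contributing 0 is dominant otherwise.
Only Player A (8/14) clears that bar, contributing 38; the remaining 3 contribute 0. Total contributed: 38.
Player B keeps 38 and receives 2.2 × 38 × 1/14 = 5.97 from the security fund, for a payoff of 43.97.

43.97 dollars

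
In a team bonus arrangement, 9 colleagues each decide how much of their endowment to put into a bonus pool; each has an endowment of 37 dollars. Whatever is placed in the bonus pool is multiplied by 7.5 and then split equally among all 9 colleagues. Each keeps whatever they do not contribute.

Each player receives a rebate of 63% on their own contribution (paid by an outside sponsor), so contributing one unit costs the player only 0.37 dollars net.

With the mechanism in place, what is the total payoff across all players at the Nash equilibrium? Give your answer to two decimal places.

2707.29 dollars

With the mechanism, a contributed unit returns (7.5/9) / 0.37 = 2.2523 per unit of net cost to the contributor — now above 1 — so contributing fully is weakly dominant for every player.
At the Nash equilibrium everyone contributes 37. Group total payoff = 9 × (37 × 0.63 + 7.5 × 37) = 2707.29.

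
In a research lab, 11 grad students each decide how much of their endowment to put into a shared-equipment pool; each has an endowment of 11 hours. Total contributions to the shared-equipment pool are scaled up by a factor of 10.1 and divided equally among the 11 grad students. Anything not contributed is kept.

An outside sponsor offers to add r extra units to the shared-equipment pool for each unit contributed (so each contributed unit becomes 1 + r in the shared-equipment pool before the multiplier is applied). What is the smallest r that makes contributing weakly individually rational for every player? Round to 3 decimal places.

With matching at rate r, one contributed unit becomes (1 + r) in the shared-equipment pool and returns 10.1 × (1 + r) / 11 to the contributor.
Setting this equal to 1: 1 + r = 11/10.1 = 1.0891.
So the minimum matching rate is r = 1.0891 − 1 = 0.089.

0.089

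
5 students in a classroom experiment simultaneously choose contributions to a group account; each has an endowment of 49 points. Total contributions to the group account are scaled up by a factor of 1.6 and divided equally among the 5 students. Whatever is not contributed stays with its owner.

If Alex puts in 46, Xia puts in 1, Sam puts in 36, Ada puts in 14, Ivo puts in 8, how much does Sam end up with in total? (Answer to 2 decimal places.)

46.60 points

Total contributed: 46 + 1 + 36 + 14 + 8 = 105.
Each receives 1.6 × 105 / 5 = 33.60 from the group account.
Sam keeps 49 − 36 = 13, so Sam's payoff is 13 + 33.60 = 46.60.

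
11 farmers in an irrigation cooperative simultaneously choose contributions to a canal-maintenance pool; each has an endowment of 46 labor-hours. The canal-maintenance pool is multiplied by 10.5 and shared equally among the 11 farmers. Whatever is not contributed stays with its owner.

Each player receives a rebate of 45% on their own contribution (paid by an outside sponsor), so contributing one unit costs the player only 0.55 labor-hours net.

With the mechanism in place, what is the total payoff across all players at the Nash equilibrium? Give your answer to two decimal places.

5540.70 labor-hours

The effective private return per unit is now (10.5/11) / 0.55 = 1.7355 > 1, so every player's dominant strategy flips to full contribution.
So the Nash equilibrium is full contribution by all 11; the group earns 11 × (46 × 0.45 + 10.5 × 46) = 5540.70.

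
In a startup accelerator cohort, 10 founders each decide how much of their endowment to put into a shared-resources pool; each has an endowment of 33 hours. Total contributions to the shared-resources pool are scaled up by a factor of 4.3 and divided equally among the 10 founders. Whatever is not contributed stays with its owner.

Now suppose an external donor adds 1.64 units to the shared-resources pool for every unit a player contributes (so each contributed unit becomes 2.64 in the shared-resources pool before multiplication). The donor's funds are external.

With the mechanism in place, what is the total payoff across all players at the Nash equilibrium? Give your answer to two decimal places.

3746.16 hours

Under the mechanism each unit contributed yields 4.3 × 2.64 / 10 = 1.1352 back to its contributor per unit of net cost, which exceeds 1, making full contribution the dominant choice for everyone.
At the Nash equilibrium everyone contributes 33. Group total payoff = 4.3 × 2.64 × 330 = 3746.16.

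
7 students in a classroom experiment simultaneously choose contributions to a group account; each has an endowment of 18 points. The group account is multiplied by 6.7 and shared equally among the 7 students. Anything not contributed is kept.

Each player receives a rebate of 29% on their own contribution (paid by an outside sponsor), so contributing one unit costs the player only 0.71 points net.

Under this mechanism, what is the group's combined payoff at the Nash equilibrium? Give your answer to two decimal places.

With the mechanism, a contributed unit returns (6.7/7) / 0.71 = 1.3481 per unit of net cost to the contributor — now above 1 — so contributing fully is weakly dominant for every player.
At the Nash equilibrium everyone contributes 18. Group total payoff = 7 × (18 × 0.29 + 6.7 × 18) = 880.74.

880.74 points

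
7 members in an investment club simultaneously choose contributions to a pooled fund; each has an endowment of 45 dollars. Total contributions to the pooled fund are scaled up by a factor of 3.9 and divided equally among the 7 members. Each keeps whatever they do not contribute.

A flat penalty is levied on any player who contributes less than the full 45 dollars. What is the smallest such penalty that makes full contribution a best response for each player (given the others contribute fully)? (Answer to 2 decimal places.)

19.93 dollars

Given the others contribute fully, the best deviation is to contribute 0 (any partial contribution still incurs the fine and gives up units whose private return 0.5571 is below 1).
Deviating from 45 to 0 saves 45 dollars but forfeits the deviator's share of the drop in the pooled fund: 3.9/7 × 45 = 25.07.
So the deviation gain is 45 − 25.07 = 19.93, and the fine must be at least 19.93 dollars to wipe it out.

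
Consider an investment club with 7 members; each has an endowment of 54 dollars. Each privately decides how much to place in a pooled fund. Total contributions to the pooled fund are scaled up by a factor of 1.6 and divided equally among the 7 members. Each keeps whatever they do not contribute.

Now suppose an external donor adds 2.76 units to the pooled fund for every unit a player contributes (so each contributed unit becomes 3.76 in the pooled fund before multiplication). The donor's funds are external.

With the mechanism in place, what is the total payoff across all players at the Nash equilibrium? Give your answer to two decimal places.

The effective private return is 1.6 × 3.76 / 7 = 0.8594, which is still under 1, so the mechanism doesn't change anyone's dominant strategy: zero contribution.
At the Nash equilibrium no one contributes; group total payoff = 7 × 54 = 378.

378.00 dollars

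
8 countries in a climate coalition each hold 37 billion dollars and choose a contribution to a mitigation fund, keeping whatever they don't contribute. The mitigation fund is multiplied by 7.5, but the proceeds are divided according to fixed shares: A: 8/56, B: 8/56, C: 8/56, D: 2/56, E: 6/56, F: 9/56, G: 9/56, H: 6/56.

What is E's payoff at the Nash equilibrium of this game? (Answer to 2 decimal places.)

185.66 billion dollars

Each unit j contributes comes back to j as 7.5 × (j's share), so j prefers to contribute only if that share exceeds 1/7.5 = 0.1333; otherwise keeping the unit dominates.
A, B, C, F and G are above the threshold, contributing 37 each; the remaining 3 contribute 0. Total contributed: 185.
E keeps 37 and receives 7.5 × 185 × 6/56 = 148.66 from the mitigation fund, for a payoff of 185.66.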